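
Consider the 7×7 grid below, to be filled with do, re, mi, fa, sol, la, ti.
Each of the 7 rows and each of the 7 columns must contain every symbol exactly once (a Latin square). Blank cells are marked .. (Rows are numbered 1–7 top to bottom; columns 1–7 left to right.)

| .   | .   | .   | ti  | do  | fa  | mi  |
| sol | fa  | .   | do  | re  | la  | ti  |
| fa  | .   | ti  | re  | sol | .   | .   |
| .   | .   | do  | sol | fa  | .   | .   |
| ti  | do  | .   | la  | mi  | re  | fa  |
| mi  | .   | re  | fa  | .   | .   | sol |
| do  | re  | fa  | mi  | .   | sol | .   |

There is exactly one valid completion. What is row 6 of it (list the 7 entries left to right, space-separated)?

mi ti re fa la do sol

Row 2, column 3: row 2 has {do, re, fa, sol, la, ti} and column 3 has {do, re, fa, ti}, leaving only mi.
Row 5, column 3: row 5 has {do, re, mi, fa, la, ti} and column 3 has {do, re, mi, fa, ti}, leaving only sol.
Row 1, column 3: row 1 has {do, mi, fa, ti} and column 3 has {do, re, mi, fa, sol, ti}, leaving only la.
Row 1, column 1: row 1 has {do, mi, fa, la, ti} and column 1 has {do, mi, fa, sol, ti}, leaving only re.
Row 1, column 2: row 1 has {do, re, mi, fa, la, ti} and column 2 has {do, re, fa}, leaving only sol.
Row 4, column 1: row 4 has {do, fa, sol} and column 1 has {do, re, mi, fa, sol, ti}, leaving only la.
Row 4, column 7: row 4 has {do, fa, sol, la} and column 7 has {mi, fa, sol, ti}, leaving only re.
Row 7, column 7: row 7 has {do, re, mi, fa, sol} and column 7 has {re, mi, fa, sol, ti}, leaving only la.
Row 3, column 7: row 3 has {re, fa, sol, ti} and column 7 has {re, mi, fa, sol, la, ti}, leaving only do.
Row 3, column 6: row 3 has {do, re, fa, sol, ti} and column 6 has {re, fa, sol, la}, leaving only mi.
Row 3, column 2: row 3 has {do, re, mi, fa, sol, ti} and column 2 has {do, re, fa, sol}, leaving only la.
Row 6, column 2: row 6 has {re, mi, fa, sol} and column 2 has {do, re, fa, sol, la}, leaving only ti.
Row 6, column 5: row 6 has {re, mi, fa, sol, ti} and column 5 has {do, re, mi, fa, sol}, leaving only la.
Row 6, column 6: row 6 has {re, mi, fa, sol, la, ti} and column 6 has {re, mi, fa, sol, la}, leaving only do.
So row 6 reads: mi ti re fa la do sol.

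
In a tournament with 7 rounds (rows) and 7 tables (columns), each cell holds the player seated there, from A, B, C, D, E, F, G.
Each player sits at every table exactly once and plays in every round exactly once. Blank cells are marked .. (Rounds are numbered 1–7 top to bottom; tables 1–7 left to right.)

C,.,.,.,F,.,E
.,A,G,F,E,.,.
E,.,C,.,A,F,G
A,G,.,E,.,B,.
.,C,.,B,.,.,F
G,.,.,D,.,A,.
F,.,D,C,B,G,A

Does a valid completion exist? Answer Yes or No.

No

Round 3, table 4: round 3 together with table 4 already contain {A, B, C, D, E, F, G} — every symbol — so nothing can go there. The grid has no valid completion.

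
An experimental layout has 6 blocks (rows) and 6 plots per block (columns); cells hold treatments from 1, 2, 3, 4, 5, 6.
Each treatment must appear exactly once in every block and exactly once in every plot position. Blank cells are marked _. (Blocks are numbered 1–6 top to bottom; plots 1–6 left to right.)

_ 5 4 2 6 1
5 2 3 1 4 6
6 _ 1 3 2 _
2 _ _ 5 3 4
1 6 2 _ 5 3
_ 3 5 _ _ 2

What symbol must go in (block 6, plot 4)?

Block 1, plot 1: block 1 has {1, 2, 4, 5, 6} and plot 1 has {1, 2, 5, 6}, leaving only 3.
Block 3, plot 2: block 3 has {1, 2, 3, 6} and plot 2 has {2, 3, 5, 6}, leaving only 4.
Block 3, plot 6: block 3 has {1, 2, 3, 4, 6} and plot 6 has {1, 2, 3, 4, 6}, leaving only 5.
Block 4, plot 2: block 4 has {2, 3, 4, 5} and plot 2 has {2, 3, 4, 5, 6}, leaving only 1.
Block 4, plot 3: block 4 has {1, 2, 3, 4, 5} and plot 3 has {1, 2, 3, 4, 5}, leaving only 6.
Block 5, plot 4: block 5 has {1, 2, 3, 5, 6} and plot 4 has {1, 2, 3, 5}, leaving only 4.
Block 6 already has {2, 3, 5} and plot 4 already has {1, 2, 3, 4, 5}, so block 6, plot 4 must be 6.

6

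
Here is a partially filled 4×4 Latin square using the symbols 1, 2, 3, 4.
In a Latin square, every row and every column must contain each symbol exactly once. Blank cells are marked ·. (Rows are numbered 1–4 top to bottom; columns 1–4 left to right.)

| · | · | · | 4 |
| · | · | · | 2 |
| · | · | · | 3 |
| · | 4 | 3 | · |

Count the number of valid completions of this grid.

Row 1, column 1: eliminating its row and column leaves {1, 2, 3}.
Row 1, column 2: eliminating its row and column leaves {1, 2, 3}.
Row 1, column 3: eliminating its row and column leaves {1, 2}.
Row 2, column 1: eliminating its row and column leaves {1, 3, 4}.
Row 2, column 2: eliminating its row and column leaves {1, 3}.
Row 2, column 3: eliminating its row and column leaves {1, 4}.
Row 3, column 1: eliminating its row and column leaves {1, 2, 4}.
Row 3, column 2: eliminating its row and column leaves {1, 2}.
Row 3, column 3: eliminating its row and column leaves {1, 2, 4}.
Row 4, column 1: eliminating its row and column leaves {1, 2}.
Row 4, column 4: eliminating its row and column leaves {1}.
Enumerating the assignments across these blanks that avoid any row or column repeat gives 4 completions.

4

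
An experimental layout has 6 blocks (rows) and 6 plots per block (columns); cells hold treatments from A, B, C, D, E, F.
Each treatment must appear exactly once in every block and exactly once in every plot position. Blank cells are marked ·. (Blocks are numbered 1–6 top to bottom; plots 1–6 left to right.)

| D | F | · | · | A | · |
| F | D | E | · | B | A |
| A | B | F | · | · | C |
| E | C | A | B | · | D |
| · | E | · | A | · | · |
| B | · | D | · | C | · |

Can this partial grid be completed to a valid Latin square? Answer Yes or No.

Yes

No block or plot among the givens repeats a symbol, and propagating forced cells runs into no contradiction.
One valid completion exists (for instance, D F C E A B / F D E C B A / A B F D E C / E C A B F D / C E B A D F / B A D F C E).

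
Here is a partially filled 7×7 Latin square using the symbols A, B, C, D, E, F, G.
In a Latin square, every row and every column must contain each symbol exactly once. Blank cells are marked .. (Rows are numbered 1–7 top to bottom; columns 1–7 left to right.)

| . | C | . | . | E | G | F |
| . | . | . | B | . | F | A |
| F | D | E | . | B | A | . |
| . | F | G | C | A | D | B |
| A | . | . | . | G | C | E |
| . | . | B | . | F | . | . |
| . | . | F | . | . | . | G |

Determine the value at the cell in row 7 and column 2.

Row 3, column 4: row 3 has {A, B, D, E, F} and column 4 has {B, C}, leaving only G.
Row 3, column 7: row 3 has {A, B, D, E, F, G} and column 7 has {A, B, E, F, G}, leaving only C.
Row 4, column 1: row 4 has {A, B, C, D, F, G} and column 1 has {A, F}, leaving only E.
Row 5, column 2: row 5 has {A, C, E, G} and column 2 has {C, D, F}, leaving only B.
Row 5, column 3: row 5 has {A, B, C, E, G} and column 3 has {B, E, F, G}, leaving only D.
Row 1, column 3: row 1 has {C, E, F, G} and column 3 has {B, D, E, F, G}, leaving only A.
Row 1, column 4: row 1 has {A, C, E, F, G} and column 4 has {B, C, G}, leaving only D.
Row 1, column 1: row 1 has {A, C, D, E, F, G} and column 1 has {A, E, F}, leaving only B.
Row 2, column 3: row 2 has {A, B, F} and column 3 has {A, B, D, E, F, G}, leaving only C.
Row 2, column 5: row 2 has {A, B, C, F} and column 5 has {A, B, E, F, G}, leaving only D.
Row 2, column 1: row 2 has {A, B, C, D, F} and column 1 has {A, B, E, F}, leaving only G.
Row 2, column 2: row 2 has {A, B, C, D, F, G} and column 2 has {B, C, D, F}, leaving only E.
Row 7 already has {F, G} and column 2 already has {B, C, D, E, F}, so row 7, column 2 must be A.

A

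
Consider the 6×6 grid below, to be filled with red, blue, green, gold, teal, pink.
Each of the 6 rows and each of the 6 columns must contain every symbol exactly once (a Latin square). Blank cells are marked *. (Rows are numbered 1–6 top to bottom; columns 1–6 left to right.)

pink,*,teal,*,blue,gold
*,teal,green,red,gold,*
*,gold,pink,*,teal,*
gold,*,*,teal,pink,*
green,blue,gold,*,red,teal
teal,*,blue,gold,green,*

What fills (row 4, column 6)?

Row 1, column 4: row 1 has {blue, gold, teal, pink} and column 4 has {red, gold, teal}, leaving only green.
Row 1, column 2: row 1 has {blue, green, gold, teal, pink} and column 2 has {blue, gold, teal}, leaving only red.
Row 2, column 1: row 2 has {red, green, gold, teal} and column 1 has {green, gold, teal, pink}, leaving only blue.
Row 2, column 6: row 2 has {red, blue, green, gold, teal} and column 6 has {gold, teal}, leaving only pink.
Row 3, column 1: row 3 has {gold, teal, pink} and column 1 has {blue, green, gold, teal, pink}, leaving only red.
Row 3, column 4: row 3 has {red, gold, teal, pink} and column 4 has {red, green, gold, teal}, leaving only blue.
Row 3, column 6: row 3 has {red, blue, gold, teal, pink} and column 6 has {gold, teal, pink}, leaving only green.
Row 4, column 2: row 4 has {gold, teal, pink} and column 2 has {red, blue, gold, teal}, leaving only green.
Row 4, column 3: row 4 has {green, gold, teal, pink} and column 3 has {blue, green, gold, teal, pink}, leaving only red.
Row 4 already has {red, green, gold, teal, pink} and column 6 already has {green, gold, teal, pink}, so row 4, column 6 must be blue.

blue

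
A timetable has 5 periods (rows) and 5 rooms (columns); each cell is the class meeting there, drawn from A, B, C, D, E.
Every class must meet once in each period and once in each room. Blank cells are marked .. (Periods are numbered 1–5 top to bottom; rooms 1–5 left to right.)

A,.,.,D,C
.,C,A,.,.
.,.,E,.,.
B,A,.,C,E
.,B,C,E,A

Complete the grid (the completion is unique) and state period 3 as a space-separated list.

C D E A B

Period 3, room 2: period 3 has {E} and room 2 has {A, B, C}, leaving only D.
Period 3, room 1: period 3 has {D, E} and room 1 has {A, B}, leaving only C.
Period 3, room 5: period 3 has {C, D, E} and room 5 has {A, C, E}, leaving only B.
Period 3, room 4: period 3 has {B, C, D, E} and room 4 has {C, D, E}, leaving only A.
So period 3 reads: C D E A B.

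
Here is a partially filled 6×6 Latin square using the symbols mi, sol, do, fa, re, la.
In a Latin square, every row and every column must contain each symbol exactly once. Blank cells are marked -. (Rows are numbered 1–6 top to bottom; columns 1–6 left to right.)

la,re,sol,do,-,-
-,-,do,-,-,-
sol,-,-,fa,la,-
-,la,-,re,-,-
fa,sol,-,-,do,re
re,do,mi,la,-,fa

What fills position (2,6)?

la

Row 1, column 6: row 1 has {sol, do, re, la} and column 6 has {fa, re}, leaving only mi.
Row 1, column 5: row 1 has {mi, sol, do, re, la} and column 5 has {do, la}, leaving only fa.
Row 2, column 1: row 2 has {do} and column 1 has {sol, fa, re, la}, leaving only mi.
Row 2, column 2: row 2 has {mi, do} and column 2 has {sol, do, re, la}, leaving only fa.
Row 2, column 4: row 2 has {mi, do, fa} and column 4 has {do, fa, re, la}, leaving only sol.
Row 2 already has {mi, sol, do, fa} and column 6 already has {mi, fa, re}, so row 2, column 6 must be la.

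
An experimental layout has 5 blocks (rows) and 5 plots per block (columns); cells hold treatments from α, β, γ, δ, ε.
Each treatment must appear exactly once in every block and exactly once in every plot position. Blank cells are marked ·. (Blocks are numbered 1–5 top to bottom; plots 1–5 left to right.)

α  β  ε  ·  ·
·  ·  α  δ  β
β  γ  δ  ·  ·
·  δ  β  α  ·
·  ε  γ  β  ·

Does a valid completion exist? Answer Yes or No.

No

Block 2, plot 2: block 2 together with plot 2 already contain {α, β, γ, δ, ε} — every symbol — so nothing can go there. The grid has no valid completion.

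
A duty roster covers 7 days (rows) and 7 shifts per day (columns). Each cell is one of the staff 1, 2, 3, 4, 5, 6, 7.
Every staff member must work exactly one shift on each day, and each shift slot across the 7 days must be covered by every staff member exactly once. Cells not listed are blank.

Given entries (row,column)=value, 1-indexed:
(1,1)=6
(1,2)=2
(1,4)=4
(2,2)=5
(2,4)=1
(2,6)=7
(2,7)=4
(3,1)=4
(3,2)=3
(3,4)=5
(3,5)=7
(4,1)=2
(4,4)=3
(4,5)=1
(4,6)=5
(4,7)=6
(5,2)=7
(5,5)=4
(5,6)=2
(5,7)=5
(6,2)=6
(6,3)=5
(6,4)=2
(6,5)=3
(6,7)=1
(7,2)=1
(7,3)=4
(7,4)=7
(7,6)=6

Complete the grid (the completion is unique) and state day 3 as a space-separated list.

4 3 6 5 7 1 2

Day 3, shift 6: day 3 has {3, 4, 5, 7} and shift 6 has {2, 5, 6, 7}, leaving only 1.
Day 3, shift 7: day 3 has {1, 3, 4, 5, 7} and shift 7 has {1, 4, 5, 6}, leaving only 2.
Day 3, shift 3: day 3 has {1, 2, 3, 4, 5, 7} and shift 3 has {4, 5}, leaving only 6.
So day 3 reads: 4 3 6 5 7 1 2.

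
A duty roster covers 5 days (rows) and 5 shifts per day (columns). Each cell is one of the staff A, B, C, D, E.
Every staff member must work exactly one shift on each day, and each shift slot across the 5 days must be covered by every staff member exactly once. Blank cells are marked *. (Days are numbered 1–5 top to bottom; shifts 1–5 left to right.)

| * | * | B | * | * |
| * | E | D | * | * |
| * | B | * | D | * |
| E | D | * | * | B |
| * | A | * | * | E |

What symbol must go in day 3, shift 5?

A

Day 1, shift 2: day 1 has {B} and shift 2 has {A, B, D, E}, leaving only C.
Day 5, shift 3: day 5 has {A, E} and shift 3 has {B, D}, leaving only C.
Day 4, shift 3: day 4 has {B, D, E} and shift 3 has {B, C, D}, leaving only A.
Day 3, shift 3: day 3 has {B, D} and shift 3 has {A, B, C, D}, leaving only E.
Day 4, shift 4: day 4 has {A, B, D, E} and shift 4 has {D}, leaving only C.
Day 5, shift 4: day 5 has {A, C, E} and shift 4 has {C, D}, leaving only B.
Day 2, shift 4: day 2 has {D, E} and shift 4 has {B, C, D}, leaving only A.
Day 1, shift 4: day 1 has {B, C} and shift 4 has {A, B, C, D}, leaving only E.
Day 2, shift 5: day 2 has {A, D, E} and shift 5 has {B, E}, leaving only C.
Day 3 already has {B, D, E} and shift 5 already has {B, C, E}, so day 3, shift 5 must be A.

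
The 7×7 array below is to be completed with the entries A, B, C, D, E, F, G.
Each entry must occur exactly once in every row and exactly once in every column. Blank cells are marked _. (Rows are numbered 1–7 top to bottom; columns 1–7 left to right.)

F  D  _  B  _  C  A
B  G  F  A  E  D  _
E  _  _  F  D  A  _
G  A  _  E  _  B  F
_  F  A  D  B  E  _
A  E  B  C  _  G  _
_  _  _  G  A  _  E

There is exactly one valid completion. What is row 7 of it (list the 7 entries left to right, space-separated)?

D B C G A F E

Row 7, column 6: row 7 has {A, E, G} and column 6 has {A, B, C, D, E, G}, leaving only F.
Row 1, column 5: row 1 has {A, B, C, D, F} and column 5 has {A, B, D, E}, leaving only G.
Row 1, column 3: row 1 has {A, B, C, D, F, G} and column 3 has {A, B, F}, leaving only E.
Row 2, column 7: row 2 has {A, B, D, E, F, G} and column 7 has {A, E, F}, leaving only C.
Row 4, column 5: row 4 has {A, B, E, F, G} and column 5 has {A, B, D, E, G}, leaving only C.
Row 4, column 3: row 4 has {A, B, C, E, F, G} and column 3 has {A, B, E, F}, leaving only D.
Row 7, column 3: row 7 has {A, E, F, G} and column 3 has {A, B, D, E, F}, leaving only C.
Row 7, column 1: row 7 has {A, C, E, F, G} and column 1 has {A, B, E, F, G}, leaving only D.
Row 7, column 2: row 7 has {A, C, D, E, F, G} and column 2 has {A, D, E, F, G}, leaving only B.
So row 7 reads: D B C G A F E.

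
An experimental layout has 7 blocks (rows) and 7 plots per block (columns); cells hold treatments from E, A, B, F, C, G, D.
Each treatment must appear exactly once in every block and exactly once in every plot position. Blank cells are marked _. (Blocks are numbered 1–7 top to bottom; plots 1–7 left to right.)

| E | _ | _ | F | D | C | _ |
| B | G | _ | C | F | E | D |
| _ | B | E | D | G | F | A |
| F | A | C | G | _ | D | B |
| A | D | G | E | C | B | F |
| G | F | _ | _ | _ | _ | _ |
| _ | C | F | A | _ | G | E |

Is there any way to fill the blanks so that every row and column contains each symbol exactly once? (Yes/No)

Block 1, plot 2: block 1 together with plot 2 already contain {E, A, B, F, C, G, D} — every symbol — so nothing can go there. The grid has no valid completion.

No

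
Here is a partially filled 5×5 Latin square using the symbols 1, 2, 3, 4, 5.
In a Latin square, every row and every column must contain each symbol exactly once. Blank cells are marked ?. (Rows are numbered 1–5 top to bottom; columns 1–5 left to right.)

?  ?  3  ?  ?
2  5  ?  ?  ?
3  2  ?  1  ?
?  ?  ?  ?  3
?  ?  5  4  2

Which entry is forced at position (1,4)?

2

Row 2, column 4: row 2 has {2, 5} and column 4 has {1, 4}, leaving only 3.
Row 3, column 3: row 3 has {1, 2, 3} and column 3 has {3, 5}, leaving only 4.
Row 2, column 3: row 2 has {2, 3, 5} and column 3 has {3, 4, 5}, leaving only 1.
Row 2, column 5: row 2 has {1, 2, 3, 5} and column 5 has {2, 3}, leaving only 4.
Row 3, column 5: row 3 has {1, 2, 3, 4} and column 5 has {2, 3, 4}, leaving only 5.
Row 1, column 5: row 1 has {3} and column 5 has {2, 3, 4, 5}, leaving only 1.
Row 1, column 2: row 1 has {1, 3} and column 2 has {2, 5}, leaving only 4.
Row 1, column 1: row 1 has {1, 3, 4} and column 1 has {2, 3}, leaving only 5.
Row 1 already has {1, 3, 4, 5} and column 4 already has {1, 3, 4}, so row 1, column 4 must be 2.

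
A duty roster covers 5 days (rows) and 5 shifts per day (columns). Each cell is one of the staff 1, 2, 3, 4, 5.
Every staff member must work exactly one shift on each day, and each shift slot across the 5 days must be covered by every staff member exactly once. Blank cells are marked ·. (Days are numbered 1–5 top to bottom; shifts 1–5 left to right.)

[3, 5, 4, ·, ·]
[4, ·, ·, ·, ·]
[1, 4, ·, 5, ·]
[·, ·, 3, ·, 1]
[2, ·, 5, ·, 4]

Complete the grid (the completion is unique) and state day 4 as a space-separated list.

5 2 3 4 1

Day 4, shift 1: day 4 has {1, 3} and shift 1 has {1, 2, 3, 4}, leaving only 5.
Day 4, shift 2: day 4 has {1, 3, 5} and shift 2 has {4, 5}, leaving only 2.
Day 4, shift 4: day 4 has {1, 2, 3, 5} and shift 4 has {5}, leaving only 4.
So day 4 reads: 5 2 3 4 1.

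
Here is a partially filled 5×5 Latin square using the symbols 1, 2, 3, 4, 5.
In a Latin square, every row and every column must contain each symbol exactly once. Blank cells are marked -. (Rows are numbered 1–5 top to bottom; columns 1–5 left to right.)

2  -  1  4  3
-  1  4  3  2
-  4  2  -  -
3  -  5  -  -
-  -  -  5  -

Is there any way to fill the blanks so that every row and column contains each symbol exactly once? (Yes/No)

No

Row 1, column 2: row 1 has {1, 2, 3, 4} and column 2 has {1, 4}, so it must be 5.
Row 2, column 1: row 2 has {1, 2, 3, 4} and column 1 has {2, 3}, so it must be 5.
Row 3, column 1: row 3 has {2, 4} and column 1 has {2, 3, 5}, so it must be 1.
Now row 3, column 4: row 3 together with column 4 already contain {1, 2, 3, 4, 5} — every symbol — so nothing can go there. The grid has no valid completion.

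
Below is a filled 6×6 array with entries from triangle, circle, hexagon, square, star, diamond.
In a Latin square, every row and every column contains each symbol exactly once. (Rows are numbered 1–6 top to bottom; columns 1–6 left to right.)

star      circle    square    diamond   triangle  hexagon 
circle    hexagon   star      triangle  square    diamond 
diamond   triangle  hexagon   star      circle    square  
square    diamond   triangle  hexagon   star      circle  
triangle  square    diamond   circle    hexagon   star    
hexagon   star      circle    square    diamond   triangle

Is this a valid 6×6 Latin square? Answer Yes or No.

Yes

Each row is a permutation of the 6 symbols, and so is each column.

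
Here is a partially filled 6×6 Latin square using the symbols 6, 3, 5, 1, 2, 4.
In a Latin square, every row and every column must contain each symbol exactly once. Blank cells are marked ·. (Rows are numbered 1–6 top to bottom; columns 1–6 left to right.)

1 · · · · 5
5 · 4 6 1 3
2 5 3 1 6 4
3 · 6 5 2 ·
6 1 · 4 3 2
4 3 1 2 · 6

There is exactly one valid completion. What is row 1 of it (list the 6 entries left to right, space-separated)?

Row 1, column 3: row 1 has {5, 1} and column 3 has {6, 3, 1, 4}, leaving only 2.
Row 1, column 4: row 1 has {5, 1, 2} and column 4 has {6, 5, 1, 2, 4}, leaving only 3.
Row 1, column 5: row 1 has {3, 5, 1, 2} and column 5 has {6, 3, 1, 2}, leaving only 4.
Row 1, column 2: row 1 has {3, 5, 1, 2, 4} and column 2 has {3, 5, 1}, leaving only 6.
So row 1 reads: 1 6 2 3 4 5.

1 6 2 3 4 5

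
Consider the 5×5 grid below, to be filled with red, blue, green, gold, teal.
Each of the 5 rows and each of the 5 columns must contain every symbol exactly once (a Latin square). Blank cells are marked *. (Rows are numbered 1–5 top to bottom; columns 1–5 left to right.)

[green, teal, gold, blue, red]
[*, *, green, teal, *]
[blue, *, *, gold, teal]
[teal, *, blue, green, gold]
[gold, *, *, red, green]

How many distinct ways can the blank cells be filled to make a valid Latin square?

1

Row 2, column 1: eliminating its row and column leaves {red}.
Row 2, column 2: eliminating its row and column leaves {red, blue, gold}.
Row 2, column 5: eliminating its row and column leaves {blue}.
Row 3, column 2: eliminating its row and column leaves {red, green}.
Row 3, column 3: eliminating its row and column leaves {red}.
Row 4, column 2: eliminating its row and column leaves {red}.
Row 5, column 2: eliminating its row and column leaves {blue}.
Row 5, column 3: eliminating its row and column leaves {teal}.
Only one assignment across all blanks avoids any row or column repeat, giving 1 completion.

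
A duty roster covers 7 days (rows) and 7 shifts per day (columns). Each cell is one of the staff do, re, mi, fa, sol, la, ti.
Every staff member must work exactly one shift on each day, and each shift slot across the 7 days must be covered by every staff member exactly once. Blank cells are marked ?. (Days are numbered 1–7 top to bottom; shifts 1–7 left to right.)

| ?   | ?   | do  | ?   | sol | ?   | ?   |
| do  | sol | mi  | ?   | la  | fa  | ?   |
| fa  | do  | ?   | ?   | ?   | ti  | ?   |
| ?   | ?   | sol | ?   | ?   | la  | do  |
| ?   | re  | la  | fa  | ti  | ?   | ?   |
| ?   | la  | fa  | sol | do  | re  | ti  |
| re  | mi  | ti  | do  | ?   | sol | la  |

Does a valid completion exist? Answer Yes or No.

No day or shift among the givens repeats a symbol, and propagating forced cells runs into no contradiction.
One valid completion exists (for instance, la ti do re sol mi fa / do sol mi ti la fa re / fa do re la mi ti sol / ti fa sol mi re la do / sol re la fa ti do mi / mi la fa sol do re ti / re mi ti do fa sol la).

Yes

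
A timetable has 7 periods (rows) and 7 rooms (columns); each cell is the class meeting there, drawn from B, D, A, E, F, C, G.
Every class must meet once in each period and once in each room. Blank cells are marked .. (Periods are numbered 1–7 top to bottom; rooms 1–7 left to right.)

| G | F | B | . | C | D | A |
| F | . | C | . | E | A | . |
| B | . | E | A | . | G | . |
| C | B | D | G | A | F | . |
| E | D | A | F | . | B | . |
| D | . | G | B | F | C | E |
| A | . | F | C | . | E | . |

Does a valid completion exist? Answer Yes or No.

Period 4, room 7: period 4 together with room 7 already contain {B, D, A, E, F, C, G} — every symbol — so nothing can go there. The grid has no valid completion.

No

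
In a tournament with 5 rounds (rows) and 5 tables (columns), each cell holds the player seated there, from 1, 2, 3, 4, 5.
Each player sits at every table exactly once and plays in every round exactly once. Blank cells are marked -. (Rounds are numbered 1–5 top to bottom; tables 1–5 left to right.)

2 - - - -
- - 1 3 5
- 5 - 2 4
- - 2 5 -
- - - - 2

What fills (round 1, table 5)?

3

Round 2, table 1: round 2 has {1, 3, 5} and table 1 has {2}, leaving only 4.
Round 2, table 2: round 2 has {1, 3, 4, 5} and table 2 has {5}, leaving only 2.
Round 3, table 3: round 3 has {2, 4, 5} and table 3 has {1, 2}, leaving only 3.
Round 3, table 1: round 3 has {2, 3, 4, 5} and table 1 has {2, 4}, leaving only 1.
Round 4, table 1: round 4 has {2, 5} and table 1 has {1, 2, 4}, leaving only 3.
Round 4, table 5: round 4 has {2, 3, 5} and table 5 has {2, 4, 5}, leaving only 1.
Round 1 already has {2} and table 5 already has {1, 2, 4, 5}, so round 1, table 5 must be 3.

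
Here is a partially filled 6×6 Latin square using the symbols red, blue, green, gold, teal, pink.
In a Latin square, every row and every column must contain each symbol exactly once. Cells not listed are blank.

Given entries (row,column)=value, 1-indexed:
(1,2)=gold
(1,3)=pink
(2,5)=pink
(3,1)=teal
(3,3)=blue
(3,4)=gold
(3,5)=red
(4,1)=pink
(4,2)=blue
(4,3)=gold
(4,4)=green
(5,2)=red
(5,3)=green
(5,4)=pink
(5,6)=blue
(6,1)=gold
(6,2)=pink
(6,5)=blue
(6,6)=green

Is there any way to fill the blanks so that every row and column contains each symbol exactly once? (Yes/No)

Row 5, column 1: row 5 together with column 1 already contain {red, blue, green, gold, teal, pink} — every symbol — so nothing can go there. The grid has no valid completion.

No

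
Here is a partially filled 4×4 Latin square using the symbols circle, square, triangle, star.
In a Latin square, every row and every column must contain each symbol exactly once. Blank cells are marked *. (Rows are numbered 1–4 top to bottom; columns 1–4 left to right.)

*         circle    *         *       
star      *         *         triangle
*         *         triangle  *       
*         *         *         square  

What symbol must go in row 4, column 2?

Row 1, column 4: row 1 has {circle} and column 4 has {square, triangle}, leaving only star.
Row 1, column 3: row 1 has {circle, star} and column 3 has {triangle}, leaving only square.
Row 1, column 1: row 1 has {circle, square, star} and column 1 has {star}, leaving only triangle.
Row 2, column 2: row 2 has {triangle, star} and column 2 has {circle}, leaving only square.
Row 2, column 3: row 2 has {square, triangle, star} and column 3 has {square, triangle}, leaving only circle.
Row 3, column 2: row 3 has {triangle} and column 2 has {circle, square}, leaving only star.
Row 4 already has {square} and column 2 already has {circle, square, star}, so row 4, column 2 must be triangle.

triangle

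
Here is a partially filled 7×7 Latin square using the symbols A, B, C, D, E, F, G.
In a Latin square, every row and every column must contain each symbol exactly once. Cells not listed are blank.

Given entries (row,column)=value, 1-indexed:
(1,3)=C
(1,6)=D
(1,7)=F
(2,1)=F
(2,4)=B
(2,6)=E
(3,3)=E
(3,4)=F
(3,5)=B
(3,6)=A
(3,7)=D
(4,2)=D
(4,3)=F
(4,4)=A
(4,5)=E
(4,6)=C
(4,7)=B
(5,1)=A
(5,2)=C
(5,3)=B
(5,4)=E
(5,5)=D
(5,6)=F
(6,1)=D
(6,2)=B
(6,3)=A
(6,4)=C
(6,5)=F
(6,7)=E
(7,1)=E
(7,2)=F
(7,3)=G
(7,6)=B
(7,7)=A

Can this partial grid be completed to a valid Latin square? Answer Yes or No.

No row or column among the givens repeats a symbol, and propagating forced cells runs into no contradiction.
One valid completion exists (for instance, B E C G A D F / F A D B G E C / C G E F B A D / G D F A E C B / A C B E D F G / D B A C F G E / E F G D C B A).

Yes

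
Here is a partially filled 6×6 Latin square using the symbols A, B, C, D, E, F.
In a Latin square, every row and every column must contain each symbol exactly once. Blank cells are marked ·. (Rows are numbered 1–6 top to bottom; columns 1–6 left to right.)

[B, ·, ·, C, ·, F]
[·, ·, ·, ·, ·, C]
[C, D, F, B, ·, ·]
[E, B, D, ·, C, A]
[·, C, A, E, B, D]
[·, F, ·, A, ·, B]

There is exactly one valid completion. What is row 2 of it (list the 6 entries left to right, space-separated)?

Row 1, column 3: row 1 has {B, C, F} and column 3 has {A, D, F}, leaving only E.
Row 2, column 3: row 2 has {C} and column 3 has {A, D, E, F}, leaving only B.
Row 1, column 2: row 1 has {B, C, E, F} and column 2 has {B, C, D, F}, leaving only A.
Row 2, column 2: row 2 has {B, C} and column 2 has {A, B, C, D, F}, leaving only E.
Row 1, column 5: row 1 has {A, B, C, E, F} and column 5 has {B, C}, leaving only D.
Row 3, column 6: row 3 has {B, C, D, F} and column 6 has {A, B, C, D, F}, leaving only E.
Row 3, column 5: row 3 has {B, C, D, E, F} and column 5 has {B, C, D}, leaving only A.
Row 2, column 5: row 2 has {B, C, E} and column 5 has {A, B, C, D}, leaving only F.
Row 2, column 4: row 2 has {B, C, E, F} and column 4 has {A, B, C, E}, leaving only D.
Row 2, column 1: row 2 has {B, C, D, E, F} and column 1 has {B, C, E}, leaving only A.
So row 2 reads: A E B D F C.

A E B D F C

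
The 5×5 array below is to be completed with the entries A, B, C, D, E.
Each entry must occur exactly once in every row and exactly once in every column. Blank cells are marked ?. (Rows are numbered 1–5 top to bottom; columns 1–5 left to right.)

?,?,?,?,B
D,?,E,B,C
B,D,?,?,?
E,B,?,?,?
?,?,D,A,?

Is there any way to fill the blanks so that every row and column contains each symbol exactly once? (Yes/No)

No

Row 2, column 2: row 2 has {B, C, D, E} and column 2 has {B, D}, so it must be A.
Row 5, column 1: row 5 has {A, D} and column 1 has {B, D, E}, so it must be C.
Row 1, column 1: row 1 has {B} and column 1 has {B, C, D, E}, so it must be A.
Row 1, column 3: row 1 has {A, B} and column 3 has {D, E}, so it must be C.
Row 1, column 2: row 1 has {A, B, C} and column 2 has {A, B, D}, so it must be E.
Now row 5, column 2: row 5 together with column 2 already contain {A, B, C, D, E} — every symbol — so nothing can go there. The grid has no valid completion.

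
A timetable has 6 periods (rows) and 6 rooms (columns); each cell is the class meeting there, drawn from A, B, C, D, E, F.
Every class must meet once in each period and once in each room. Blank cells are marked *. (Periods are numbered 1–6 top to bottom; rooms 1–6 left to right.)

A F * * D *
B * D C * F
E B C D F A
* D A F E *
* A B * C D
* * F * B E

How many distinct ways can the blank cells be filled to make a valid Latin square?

1

Period 1, room 3: eliminating its period and room leaves {E}.
Period 1, room 4: eliminating its period and room leaves {B, E}.
Period 1, room 6: eliminating its period and room leaves {B, C}.
Period 2, room 2: eliminating its period and room leaves {E}.
Period 2, room 5: eliminating its period and room leaves {A}.
Period 4, room 1: eliminating its period and room leaves {C}.
Period 4, room 6: eliminating its period and room leaves {B, C}.
Period 5, room 1: eliminating its period and room leaves {F}.
Period 5, room 4: eliminating its period and room leaves {E}.
Period 6, room 1: eliminating its period and room leaves {C, D}.
Period 6, room 2: eliminating its period and room leaves {C}.
Period 6, room 4: eliminating its period and room leaves {A}.
Only one assignment across all blanks avoids any period or room repeat, giving 1 completion.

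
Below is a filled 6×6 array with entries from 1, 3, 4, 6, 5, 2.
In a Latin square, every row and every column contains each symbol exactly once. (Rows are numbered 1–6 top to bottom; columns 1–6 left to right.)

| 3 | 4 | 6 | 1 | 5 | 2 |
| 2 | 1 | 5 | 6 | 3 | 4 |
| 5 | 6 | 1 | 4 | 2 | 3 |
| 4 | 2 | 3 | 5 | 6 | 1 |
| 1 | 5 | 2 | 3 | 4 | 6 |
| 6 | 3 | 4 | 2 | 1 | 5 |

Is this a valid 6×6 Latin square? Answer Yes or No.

Each row is a permutation of the 6 symbols, and so is each column.

Yes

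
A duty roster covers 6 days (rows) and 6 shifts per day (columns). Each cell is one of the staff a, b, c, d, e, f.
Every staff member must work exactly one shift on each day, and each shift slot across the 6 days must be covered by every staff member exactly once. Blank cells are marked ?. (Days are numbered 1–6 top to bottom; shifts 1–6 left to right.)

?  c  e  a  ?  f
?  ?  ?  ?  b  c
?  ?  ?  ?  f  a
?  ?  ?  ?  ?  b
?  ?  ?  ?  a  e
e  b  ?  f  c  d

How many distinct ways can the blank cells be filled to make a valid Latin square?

14

Day 1, shift 1: eliminating its day and shift leaves {b, d}.
Day 1, shift 5: eliminating its day and shift leaves {d}.
Day 2, shift 1: eliminating its day and shift leaves {a, d, f}.
Day 2, shift 2: eliminating its day and shift leaves {a, d, e, f}.
Day 2, shift 3: eliminating its day and shift leaves {a, d, f}.
Day 2, shift 4: eliminating its day and shift leaves {d, e}.
Day 3, shift 1: eliminating its day and shift leaves {b, c, d}.
Day 3, shift 2: eliminating its day and shift leaves {d, e}.
Day 3, shift 3: eliminating its day and shift leaves {b, c, d}.
Day 3, shift 4: eliminating its day and shift leaves {b, c, d, e}.
Day 4, shift 1: eliminating its day and shift leaves {a, c, d, f}.
Day 4, shift 2: eliminating its day and shift leaves {a, d, e, f}.
Day 4, shift 3: eliminating its day and shift leaves {a, c, d, f}.
Day 4, shift 4: eliminating its day and shift leaves {c, d, e}.
Day 4, shift 5: eliminating its day and shift leaves {d, e}.
Day 5, shift 1: eliminating its day and shift leaves {b, c, d, f}.
Day 5, shift 2: eliminating its day and shift leaves {d, f}.
Day 5, shift 3: eliminating its day and shift leaves {b, c, d, f}.
Day 5, shift 4: eliminating its day and shift leaves {b, c, d}.
Day 6, shift 3: eliminating its day and shift leaves {a}.
Enumerating the assignments across these blanks that avoid any day or shift repeat gives 14 completions.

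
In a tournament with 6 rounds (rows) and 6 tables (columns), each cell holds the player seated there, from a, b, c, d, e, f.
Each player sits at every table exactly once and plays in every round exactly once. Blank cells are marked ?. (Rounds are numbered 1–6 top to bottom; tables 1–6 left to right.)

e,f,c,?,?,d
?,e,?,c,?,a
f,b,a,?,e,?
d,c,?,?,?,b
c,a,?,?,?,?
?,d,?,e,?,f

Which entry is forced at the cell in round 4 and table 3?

e

Round 2, table 1: round 2 has {a, c, e} and table 1 has {c, d, e, f}, leaving only b.
Round 3, table 4: round 3 has {a, b, e, f} and table 4 has {c, e}, leaving only d.
Round 3, table 6: round 3 has {a, b, d, e, f} and table 6 has {a, b, d, f}, leaving only c.
Round 5, table 6: round 5 has {a, c} and table 6 has {a, b, c, d, f}, leaving only e.
Round 6, table 1: round 6 has {d, e, f} and table 1 has {b, c, d, e, f}, leaving only a.
Round 6, table 3: round 6 has {a, d, e, f} and table 3 has {a, c}, leaving only b.
Round 6, table 5: round 6 has {a, b, d, e, f} and table 5 has {e}, leaving only c.
Round 4, table 3 is narrowed to {e, f}.
If it were f, then round 5, table 3 would be left with no valid symbol.
So round 4, table 3 must be e.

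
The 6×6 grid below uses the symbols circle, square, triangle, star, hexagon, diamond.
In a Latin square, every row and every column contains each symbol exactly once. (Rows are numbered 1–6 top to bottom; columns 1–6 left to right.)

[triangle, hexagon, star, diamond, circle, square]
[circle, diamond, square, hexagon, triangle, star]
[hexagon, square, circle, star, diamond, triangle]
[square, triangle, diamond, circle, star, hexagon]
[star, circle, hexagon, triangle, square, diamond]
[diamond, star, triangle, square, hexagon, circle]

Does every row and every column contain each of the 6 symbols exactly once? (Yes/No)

Each row is a permutation of the 6 symbols, and so is each column.

Yes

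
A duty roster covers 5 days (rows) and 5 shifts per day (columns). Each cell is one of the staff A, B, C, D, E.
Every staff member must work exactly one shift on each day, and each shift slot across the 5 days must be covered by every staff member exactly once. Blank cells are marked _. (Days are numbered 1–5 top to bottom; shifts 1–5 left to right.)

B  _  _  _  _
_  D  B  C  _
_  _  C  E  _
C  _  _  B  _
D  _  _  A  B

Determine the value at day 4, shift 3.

D

Day 1, shift 4: day 1 has {B} and shift 4 has {A, B, C, E}, leaving only D.
Day 3, shift 1: day 3 has {C, E} and shift 1 has {B, C, D}, leaving only A.
Day 2, shift 1: day 2 has {B, C, D} and shift 1 has {A, B, C, D}, leaving only E.
Day 2, shift 5: day 2 has {B, C, D, E} and shift 5 has {B}, leaving only A.
Day 3, shift 2: day 3 has {A, C, E} and shift 2 has {D}, leaving only B.
Day 3, shift 5: day 3 has {A, B, C, E} and shift 5 has {A, B}, leaving only D.
Day 4, shift 5: day 4 has {B, C} and shift 5 has {A, B, D}, leaving only E.
Day 1, shift 5: day 1 has {B, D} and shift 5 has {A, B, D, E}, leaving only C.
Day 4, shift 2: day 4 has {B, C, E} and shift 2 has {B, D}, leaving only A.
Day 4 already has {A, B, C, E} and shift 3 already has {B, C}, so day 4, shift 3 must be D.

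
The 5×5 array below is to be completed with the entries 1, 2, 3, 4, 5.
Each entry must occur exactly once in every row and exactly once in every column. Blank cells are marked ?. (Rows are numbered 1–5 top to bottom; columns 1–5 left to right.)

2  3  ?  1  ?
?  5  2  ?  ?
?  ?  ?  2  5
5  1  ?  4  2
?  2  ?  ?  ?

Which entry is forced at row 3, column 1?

3

Row 1, column 5: row 1 has {1, 2, 3} and column 5 has {2, 5}, leaving only 4.
Row 1, column 3: row 1 has {1, 2, 3, 4} and column 3 has {2}, leaving only 5.
Row 2, column 4: row 2 has {2, 5} and column 4 has {1, 2, 4}, leaving only 3.
Row 2, column 5: row 2 has {2, 3, 5} and column 5 has {2, 4, 5}, leaving only 1.
Row 2, column 1: row 2 has {1, 2, 3, 5} and column 1 has {2, 5}, leaving only 4.
Row 3, column 2: row 3 has {2, 5} and column 2 has {1, 2, 3, 5}, leaving only 4.
Row 4, column 3: row 4 has {1, 2, 4, 5} and column 3 has {2, 5}, leaving only 3.
Row 3, column 3: row 3 has {2, 4, 5} and column 3 has {2, 3, 5}, leaving only 1.
Row 3 already has {1, 2, 4, 5} and column 1 already has {2, 4, 5}, so row 3, column 1 must be 3.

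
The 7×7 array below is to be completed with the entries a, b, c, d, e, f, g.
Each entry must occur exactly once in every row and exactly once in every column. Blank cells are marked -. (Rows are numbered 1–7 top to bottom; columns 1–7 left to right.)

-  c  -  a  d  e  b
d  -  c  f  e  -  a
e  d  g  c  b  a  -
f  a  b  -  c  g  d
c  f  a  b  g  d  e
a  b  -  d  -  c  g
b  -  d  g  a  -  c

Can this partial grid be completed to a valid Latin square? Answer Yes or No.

Yes

No row or column among the givens repeats a symbol, and propagating forced cells runs into no contradiction.
One valid completion exists (for instance, g c f a d e b / d g c f e b a / e d g c b a f / f a b e c g d / c f a b g d e / a b e d f c g / b e d g a f c).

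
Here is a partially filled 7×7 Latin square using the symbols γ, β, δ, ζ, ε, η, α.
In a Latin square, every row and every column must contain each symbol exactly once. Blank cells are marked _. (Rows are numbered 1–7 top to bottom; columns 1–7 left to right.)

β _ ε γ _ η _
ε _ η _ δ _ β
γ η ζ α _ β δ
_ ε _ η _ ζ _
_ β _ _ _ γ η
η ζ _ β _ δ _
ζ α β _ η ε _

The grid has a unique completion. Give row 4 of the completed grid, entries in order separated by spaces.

Row 1, column 2: row 1 has {γ, β, ε, η} and column 2 has {β, ζ, ε, η, α}, leaving only δ.
Row 2, column 2: row 2 has {β, δ, ε, η} and column 2 has {β, δ, ζ, ε, η, α}, leaving only γ.
Row 2, column 4: row 2 has {γ, β, δ, ε, η} and column 4 has {γ, β, η, α}, leaving only ζ.
Row 2, column 6: row 2 has {γ, β, δ, ζ, ε, η} and column 6 has {γ, β, δ, ζ, ε, η}, leaving only α.
Row 3, column 5: row 3 has {γ, β, δ, ζ, η, α} and column 5 has {δ, η}, leaving only ε.
Row 7, column 4: row 7 has {β, ζ, ε, η, α} and column 4 has {γ, β, ζ, η, α}, leaving only δ.
Row 5, column 4: row 5 has {γ, β, η} and column 4 has {γ, β, δ, ζ, η, α}, leaving only ε.
Row 7, column 7: row 7 has {β, δ, ζ, ε, η, α} and column 7 has {β, δ, η}, leaving only γ.
Row 4, column 7: row 4 has {ζ, ε, η} and column 7 has {γ, β, δ, η}, leaving only α.
Row 4, column 1: row 4 has {ζ, ε, η, α} and column 1 has {γ, β, ζ, ε, η}, leaving only δ.
Row 4, column 3: row 4 has {δ, ζ, ε, η, α} and column 3 has {β, ζ, ε, η}, leaving only γ.
Row 4, column 5: row 4 has {γ, δ, ζ, ε, η, α} and column 5 has {δ, ε, η}, leaving only β.
So row 4 reads: δ ε γ η β ζ α.

δ ε γ η β ζ α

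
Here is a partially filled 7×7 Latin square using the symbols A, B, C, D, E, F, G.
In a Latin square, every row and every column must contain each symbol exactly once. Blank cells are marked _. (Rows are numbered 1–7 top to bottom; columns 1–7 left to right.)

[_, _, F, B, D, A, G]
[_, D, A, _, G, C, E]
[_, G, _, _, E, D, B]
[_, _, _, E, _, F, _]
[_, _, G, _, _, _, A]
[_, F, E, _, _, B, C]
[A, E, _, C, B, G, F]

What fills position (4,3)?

Row 1, column 2: row 1 has {A, B, D, F, G} and column 2 has {D, E, F, G}, leaving only C.
Row 1, column 1: row 1 has {A, B, C, D, F, G} and column 1 has {A}, leaving only E.
Row 2, column 4: row 2 has {A, C, D, E, G} and column 4 has {B, C, E}, leaving only F.
Row 2, column 1: row 2 has {A, C, D, E, F, G} and column 1 has {A, E}, leaving only B.
Row 3, column 3: row 3 has {B, D, E, G} and column 3 has {A, E, F, G}, leaving only C.
Row 3, column 1: row 3 has {B, C, D, E, G} and column 1 has {A, B, E}, leaving only F.
Row 3, column 4: row 3 has {B, C, D, E, F, G} and column 4 has {B, C, E, F}, leaving only A.
Row 4, column 7: row 4 has {E, F} and column 7 has {A, B, C, E, F, G}, leaving only D.
Row 4 already has {D, E, F} and column 3 already has {A, C, E, F, G}, so row 4, column 3 must be B.

B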